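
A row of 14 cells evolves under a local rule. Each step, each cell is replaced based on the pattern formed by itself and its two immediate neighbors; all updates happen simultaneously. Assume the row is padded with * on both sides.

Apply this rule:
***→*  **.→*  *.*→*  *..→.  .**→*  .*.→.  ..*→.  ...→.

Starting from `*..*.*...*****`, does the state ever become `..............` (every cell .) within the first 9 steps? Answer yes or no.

step 1: *...*....*****
step 2: *........*****
step 3: *........*****  (fixed point — unchanged through step 9)
step 9 is *........*****, still not uniform .

no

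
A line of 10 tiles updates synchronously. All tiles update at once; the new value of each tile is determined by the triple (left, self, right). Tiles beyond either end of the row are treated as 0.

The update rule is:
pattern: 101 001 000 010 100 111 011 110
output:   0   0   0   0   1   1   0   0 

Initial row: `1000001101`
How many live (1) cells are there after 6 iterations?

0100000000
0010000000
0001000000
0000100000
0000010000
0000001000
count of 1: 1

1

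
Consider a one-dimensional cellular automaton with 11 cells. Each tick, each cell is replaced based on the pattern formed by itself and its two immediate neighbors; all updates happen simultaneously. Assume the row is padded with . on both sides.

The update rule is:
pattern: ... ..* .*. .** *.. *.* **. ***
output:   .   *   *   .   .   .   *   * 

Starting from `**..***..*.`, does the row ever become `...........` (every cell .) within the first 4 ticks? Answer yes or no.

no

tick 1: .*.*.**.**.
tick 2: **.*..*..*.
tick 3: .*.*.**.**.  (repeats tick 1; period 2)
tick 4: **.*..*..*.
tick 4 is **.*..*..*., still not uniform .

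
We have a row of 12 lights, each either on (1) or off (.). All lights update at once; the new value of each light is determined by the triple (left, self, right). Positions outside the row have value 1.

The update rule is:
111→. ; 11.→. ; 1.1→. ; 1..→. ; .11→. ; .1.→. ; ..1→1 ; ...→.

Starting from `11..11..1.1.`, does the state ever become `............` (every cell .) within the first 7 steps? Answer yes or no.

step 1: ...1...1....
step 2: ..1...1....1
step 3: .1...1....1.
step 4: ....1....1..
step 5: ...1....1..1
step 6: ..1....1..1.
step 7: .1....1..1..
step 7 is .1....1..1.., still not uniform .

no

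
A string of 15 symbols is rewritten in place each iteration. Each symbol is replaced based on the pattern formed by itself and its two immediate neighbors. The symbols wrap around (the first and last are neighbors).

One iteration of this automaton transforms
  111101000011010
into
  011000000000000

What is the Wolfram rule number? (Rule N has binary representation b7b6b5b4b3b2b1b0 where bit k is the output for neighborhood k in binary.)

128

position 1: 111 → 1  (bit 7 = 1)
position 3: 110 → 0  (bit 6 = 0)
position 4: 101 → 0  (bit 5 = 0)
position 6: 100 → 0  (bit 4 = 0)
position 0: 011 → 0  (bit 3 = 0)
position 5: 010 → 0  (bit 2 = 0)
position 9: 001 → 0  (bit 1 = 0)
position 7: 000 → 0  (bit 0 = 0)
bits b7..b0 = 10000000 = 128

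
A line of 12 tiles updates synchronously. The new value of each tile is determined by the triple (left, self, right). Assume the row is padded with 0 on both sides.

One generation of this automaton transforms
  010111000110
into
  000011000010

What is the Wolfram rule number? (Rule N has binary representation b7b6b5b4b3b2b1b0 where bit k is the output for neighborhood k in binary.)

position 4: 111 → 1  (bit 7 = 1)
position 5: 110 → 1  (bit 6 = 1)
position 2: 101 → 0  (bit 5 = 0)
position 6: 100 → 0  (bit 4 = 0)
position 3: 011 → 0  (bit 3 = 0)
position 1: 010 → 0  (bit 2 = 0)
position 0: 001 → 0  (bit 1 = 0)
position 7: 000 → 0  (bit 0 = 0)
bits b7..b0 = 11000000 = 192

192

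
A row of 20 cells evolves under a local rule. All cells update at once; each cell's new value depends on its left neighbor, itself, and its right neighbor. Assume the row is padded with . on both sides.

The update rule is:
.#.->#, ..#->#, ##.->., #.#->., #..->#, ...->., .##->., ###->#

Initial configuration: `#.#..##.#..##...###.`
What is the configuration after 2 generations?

#..#.#.#.#.###.#.#.#

#.###...###..#.#.#.#
#..#.#.#.#.###.#.#.#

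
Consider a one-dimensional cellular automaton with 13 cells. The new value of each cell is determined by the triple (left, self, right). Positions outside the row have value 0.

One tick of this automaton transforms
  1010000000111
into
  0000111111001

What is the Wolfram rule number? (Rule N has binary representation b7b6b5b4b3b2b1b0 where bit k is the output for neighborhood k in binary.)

position 11: 111 → 0  (bit 7 = 0)
position 12: 110 → 1  (bit 6 = 1)
position 1: 101 → 0  (bit 5 = 0)
position 3: 100 → 0  (bit 4 = 0)
position 10: 011 → 0  (bit 3 = 0)
position 0: 010 → 0  (bit 2 = 0)
position 9: 001 → 1  (bit 1 = 1)
position 4: 000 → 1  (bit 0 = 1)
bits b7..b0 = 01000011 = 67

67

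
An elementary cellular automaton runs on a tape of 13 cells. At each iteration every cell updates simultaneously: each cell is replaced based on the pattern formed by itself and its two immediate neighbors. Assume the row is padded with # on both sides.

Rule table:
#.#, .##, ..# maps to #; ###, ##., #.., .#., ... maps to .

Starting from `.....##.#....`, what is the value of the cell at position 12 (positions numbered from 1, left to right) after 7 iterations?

.

....##.#....#
...##.#....##
..##.#....##.
.##.#....##.#
##.#....##.##
..#....##.##.
.#....##.##.#
position 12 holds .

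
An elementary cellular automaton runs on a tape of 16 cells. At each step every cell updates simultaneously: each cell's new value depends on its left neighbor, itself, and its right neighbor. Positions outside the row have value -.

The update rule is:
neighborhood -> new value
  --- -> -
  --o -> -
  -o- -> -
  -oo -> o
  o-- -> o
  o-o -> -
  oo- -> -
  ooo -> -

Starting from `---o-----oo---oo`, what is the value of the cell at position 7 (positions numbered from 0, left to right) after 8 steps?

----o----o-o--o-
-----o------o--o
------o------o--
-------o------o-
--------o------o
---------o------
----------o-----
-----------o----
position 7 holds -

-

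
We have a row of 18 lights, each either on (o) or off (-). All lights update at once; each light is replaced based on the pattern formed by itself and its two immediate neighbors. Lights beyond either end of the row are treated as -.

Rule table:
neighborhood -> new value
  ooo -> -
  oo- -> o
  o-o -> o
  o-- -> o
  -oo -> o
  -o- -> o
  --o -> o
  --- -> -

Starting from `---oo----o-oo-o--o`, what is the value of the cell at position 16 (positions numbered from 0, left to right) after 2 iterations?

-

--oooo--oooooooooo
-oo--oooo--------o
position 16 holds -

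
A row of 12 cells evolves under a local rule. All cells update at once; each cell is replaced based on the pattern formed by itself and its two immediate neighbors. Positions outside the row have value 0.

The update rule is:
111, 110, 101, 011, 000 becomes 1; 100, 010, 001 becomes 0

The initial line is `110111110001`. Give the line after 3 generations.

generation 1: 111111110100
generation 2: 111111111001
generation 3: 111111111000

111111111000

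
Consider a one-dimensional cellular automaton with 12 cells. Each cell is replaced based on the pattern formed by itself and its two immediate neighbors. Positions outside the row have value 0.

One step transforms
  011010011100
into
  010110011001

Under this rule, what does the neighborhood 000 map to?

At position 11 the neighborhood is 000; the next row has 1 there.

1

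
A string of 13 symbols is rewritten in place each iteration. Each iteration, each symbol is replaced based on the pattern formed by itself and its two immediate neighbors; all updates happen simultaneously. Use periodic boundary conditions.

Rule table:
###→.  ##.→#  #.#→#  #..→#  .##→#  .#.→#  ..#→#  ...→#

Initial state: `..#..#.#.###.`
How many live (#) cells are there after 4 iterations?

3

iteration 1: ##########.##
iteration 2: .........###.
iteration 3: ##########.##  (repeats iteration 1; period 2)
iteration 4: .........###.
count of #: 3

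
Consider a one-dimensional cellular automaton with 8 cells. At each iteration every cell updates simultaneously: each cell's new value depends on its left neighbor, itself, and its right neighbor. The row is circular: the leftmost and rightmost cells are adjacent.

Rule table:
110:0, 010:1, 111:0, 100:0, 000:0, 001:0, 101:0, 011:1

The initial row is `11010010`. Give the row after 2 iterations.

10010010
10010010

10010010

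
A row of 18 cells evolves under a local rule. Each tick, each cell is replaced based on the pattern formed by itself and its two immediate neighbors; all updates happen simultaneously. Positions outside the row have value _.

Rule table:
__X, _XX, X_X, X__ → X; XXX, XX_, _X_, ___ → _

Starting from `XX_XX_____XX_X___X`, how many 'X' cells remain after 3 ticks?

tick 1: X_XX_X___XX_X_X_X_
tick 2: _XX_X_X_XX_X_X_X_X
tick 3: XX_X_X_XX_X_X_X_X_
count of X: 10

10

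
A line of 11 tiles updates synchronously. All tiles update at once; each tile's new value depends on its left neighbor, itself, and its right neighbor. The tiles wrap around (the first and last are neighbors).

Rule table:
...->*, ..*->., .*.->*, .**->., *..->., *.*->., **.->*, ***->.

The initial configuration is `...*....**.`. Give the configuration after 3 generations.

.*.*..*..*.

generation 1: **.*.**..*.
generation 2: .*.*..*..*.
generation 3: .*.*..*..*.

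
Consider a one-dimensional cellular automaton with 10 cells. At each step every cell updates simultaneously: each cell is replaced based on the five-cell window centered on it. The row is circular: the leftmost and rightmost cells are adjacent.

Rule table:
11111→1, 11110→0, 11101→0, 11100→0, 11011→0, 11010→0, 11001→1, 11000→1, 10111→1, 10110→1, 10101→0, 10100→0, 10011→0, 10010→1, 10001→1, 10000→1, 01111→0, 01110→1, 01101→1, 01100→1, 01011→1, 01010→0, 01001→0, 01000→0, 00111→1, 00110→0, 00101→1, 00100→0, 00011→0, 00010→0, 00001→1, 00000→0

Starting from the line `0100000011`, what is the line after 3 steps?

step 1: 0001001001
step 2: 0100010010
step 3: 1001000100

1001000100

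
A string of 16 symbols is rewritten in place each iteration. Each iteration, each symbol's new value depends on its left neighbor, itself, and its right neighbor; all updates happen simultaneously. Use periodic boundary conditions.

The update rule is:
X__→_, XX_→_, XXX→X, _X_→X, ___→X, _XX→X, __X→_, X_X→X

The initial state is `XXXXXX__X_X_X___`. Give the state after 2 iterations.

XXXXX___XXXXX_X_
XXXX__X_XXXX_XXX

XXXX__X_XXXX_XXX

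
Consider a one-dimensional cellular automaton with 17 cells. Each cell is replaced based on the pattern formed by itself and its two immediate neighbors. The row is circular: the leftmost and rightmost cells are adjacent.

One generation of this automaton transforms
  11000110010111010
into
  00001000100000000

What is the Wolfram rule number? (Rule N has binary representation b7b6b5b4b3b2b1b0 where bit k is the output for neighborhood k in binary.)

position 12: 111 → 0  (bit 7 = 0)
position 1: 110 → 0  (bit 6 = 0)
position 10: 101 → 0  (bit 5 = 0)
position 2: 100 → 0  (bit 4 = 0)
position 0: 011 → 0  (bit 3 = 0)
position 9: 010 → 0  (bit 2 = 0)
position 4: 001 → 1  (bit 1 = 1)
position 3: 000 → 0  (bit 0 = 0)
bits b7..b0 = 00000010 = 2

2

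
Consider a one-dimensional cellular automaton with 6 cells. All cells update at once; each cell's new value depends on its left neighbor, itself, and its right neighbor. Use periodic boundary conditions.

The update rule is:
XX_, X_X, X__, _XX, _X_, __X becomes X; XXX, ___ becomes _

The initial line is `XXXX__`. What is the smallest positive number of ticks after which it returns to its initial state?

2

X__XXX
XXXX__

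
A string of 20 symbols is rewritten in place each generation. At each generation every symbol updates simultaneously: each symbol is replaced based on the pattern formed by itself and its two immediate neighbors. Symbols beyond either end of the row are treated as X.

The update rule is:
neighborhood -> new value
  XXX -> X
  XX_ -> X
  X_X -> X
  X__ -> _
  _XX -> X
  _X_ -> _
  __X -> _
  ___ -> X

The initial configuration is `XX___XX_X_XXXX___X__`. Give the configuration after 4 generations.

XXXXXXXXXXXXXXX__XXX

generation 1: XX_X_XXX_XXXXX_X____
generation 2: XXX_XXXXXXXXXXX__XX_
generation 3: XXXXXXXXXXXXXXX__XXX
generation 4: XXXXXXXXXXXXXXX__XXX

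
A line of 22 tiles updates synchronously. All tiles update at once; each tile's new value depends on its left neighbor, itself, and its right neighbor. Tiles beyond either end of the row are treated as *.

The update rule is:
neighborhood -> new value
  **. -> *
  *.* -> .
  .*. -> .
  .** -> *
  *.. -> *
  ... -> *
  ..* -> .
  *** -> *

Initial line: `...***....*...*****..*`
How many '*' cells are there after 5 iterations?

18

**.******..**.******.*
**.*******.**.******.*
**.*******.**.******.*  (fixed point — unchanged through iteration 5)
count of *: 18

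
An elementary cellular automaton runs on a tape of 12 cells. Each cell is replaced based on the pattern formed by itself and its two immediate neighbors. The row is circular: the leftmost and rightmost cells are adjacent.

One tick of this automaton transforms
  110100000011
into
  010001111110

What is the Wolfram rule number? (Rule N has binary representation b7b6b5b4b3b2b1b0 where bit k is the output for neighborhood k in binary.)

75

position 0: 111 → 0  (bit 7 = 0)
position 1: 110 → 1  (bit 6 = 1)
position 2: 101 → 0  (bit 5 = 0)
position 4: 100 → 0  (bit 4 = 0)
position 10: 011 → 1  (bit 3 = 1)
position 3: 010 → 0  (bit 2 = 0)
position 9: 001 → 1  (bit 1 = 1)
position 5: 000 → 1  (bit 0 = 1)
bits b7..b0 = 01001011 = 75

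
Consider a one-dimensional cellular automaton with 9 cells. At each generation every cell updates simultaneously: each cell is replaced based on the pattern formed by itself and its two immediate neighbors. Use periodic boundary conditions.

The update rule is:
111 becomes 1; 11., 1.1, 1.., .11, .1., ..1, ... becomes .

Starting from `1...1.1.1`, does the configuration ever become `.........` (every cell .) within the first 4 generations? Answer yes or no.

generation 1: .........
all cells are . at generation 1

yes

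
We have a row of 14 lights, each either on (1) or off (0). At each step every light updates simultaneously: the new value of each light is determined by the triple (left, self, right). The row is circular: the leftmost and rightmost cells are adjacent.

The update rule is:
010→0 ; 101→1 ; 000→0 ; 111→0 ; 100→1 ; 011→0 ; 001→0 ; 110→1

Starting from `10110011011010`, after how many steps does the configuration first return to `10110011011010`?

14

step 1: 01011001101101
step 2: 10101100110110
step 3: 01010110011011
step 4: 10101011001101
step 5: 11010101100110
step 6: 01101010110011
step 7: 10110101011001
step 8: 11011010101100
step 9: 01101101010110
step 10: 00110110101011
step 11: 10011011010101
step 12: 11001101101010
step 13: 01100110110101
step 14: 10110011011010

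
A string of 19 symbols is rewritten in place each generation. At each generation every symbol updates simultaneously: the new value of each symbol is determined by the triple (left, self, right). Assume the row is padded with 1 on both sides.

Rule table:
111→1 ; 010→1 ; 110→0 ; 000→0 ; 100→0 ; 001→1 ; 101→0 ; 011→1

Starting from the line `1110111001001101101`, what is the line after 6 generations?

0101100110011001111

1100110011011001001
1001100110010011011
0011001100110110011
0110011001100100111
0100110011001101111
0101100110011001111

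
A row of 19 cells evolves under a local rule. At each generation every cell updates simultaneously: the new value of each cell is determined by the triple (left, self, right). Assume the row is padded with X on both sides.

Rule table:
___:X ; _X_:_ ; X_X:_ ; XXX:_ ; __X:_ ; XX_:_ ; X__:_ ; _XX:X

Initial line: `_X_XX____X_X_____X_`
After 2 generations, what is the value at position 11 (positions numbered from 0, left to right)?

generation 1: ___X__XX_____XXX___
generation 2: _X____X__XXX_X___X_
position 11 holds X

X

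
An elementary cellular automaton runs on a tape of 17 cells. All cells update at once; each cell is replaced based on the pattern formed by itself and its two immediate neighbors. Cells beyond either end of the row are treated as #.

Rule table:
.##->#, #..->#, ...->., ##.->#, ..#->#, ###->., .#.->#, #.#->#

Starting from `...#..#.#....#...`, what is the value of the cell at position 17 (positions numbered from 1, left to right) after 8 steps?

#

#.########..###.#
###......####.###
..##....##..###..
#####..######.###
....####....###..
#..##..##..##.###
###############..
..............###
position 17 holds #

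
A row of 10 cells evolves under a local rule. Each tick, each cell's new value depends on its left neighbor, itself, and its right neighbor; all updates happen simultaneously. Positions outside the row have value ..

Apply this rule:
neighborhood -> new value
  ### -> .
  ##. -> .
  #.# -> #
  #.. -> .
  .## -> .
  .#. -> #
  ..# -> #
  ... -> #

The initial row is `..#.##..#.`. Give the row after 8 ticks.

####...##.
.....##...
#####...##
......##..
######...#
.......###
#######...
........##

........##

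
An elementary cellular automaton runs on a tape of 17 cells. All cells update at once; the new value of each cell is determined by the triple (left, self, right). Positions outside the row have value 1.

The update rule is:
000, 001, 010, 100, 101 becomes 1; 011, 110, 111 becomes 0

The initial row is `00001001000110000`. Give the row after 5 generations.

generation 1: 11111111111001111
generation 2: 00000000000110000
generation 3: 11111111111001111  (repeats generation 1; period 2)
generation 5: 11111111111001111

11111111111001111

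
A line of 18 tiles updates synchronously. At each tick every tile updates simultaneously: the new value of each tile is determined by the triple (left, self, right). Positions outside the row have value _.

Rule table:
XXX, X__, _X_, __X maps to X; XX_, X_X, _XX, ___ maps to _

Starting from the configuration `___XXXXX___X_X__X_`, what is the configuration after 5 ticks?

_X___XXX__X____X_X

__X_XXX_X_XX_XXXXX
_XX__X__X_____XXX_
X__XXXXXXX___X_X_X
XXX_XXXXX_X_XX_X_X
_X___XXX__X____X_X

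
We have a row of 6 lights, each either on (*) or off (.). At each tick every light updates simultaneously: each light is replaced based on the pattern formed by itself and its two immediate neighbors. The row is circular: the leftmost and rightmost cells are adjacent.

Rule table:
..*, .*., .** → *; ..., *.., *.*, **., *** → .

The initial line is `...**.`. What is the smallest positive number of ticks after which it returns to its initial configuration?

6

..**..
.**...
**....
*....*
....**
...**.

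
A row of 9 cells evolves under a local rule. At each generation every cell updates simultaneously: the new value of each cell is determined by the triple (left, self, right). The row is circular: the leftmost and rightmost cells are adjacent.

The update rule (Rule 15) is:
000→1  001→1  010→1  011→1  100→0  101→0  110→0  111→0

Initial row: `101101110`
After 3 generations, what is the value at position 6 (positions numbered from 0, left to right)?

101001000
101011011
001010010
position 6 holds 0

0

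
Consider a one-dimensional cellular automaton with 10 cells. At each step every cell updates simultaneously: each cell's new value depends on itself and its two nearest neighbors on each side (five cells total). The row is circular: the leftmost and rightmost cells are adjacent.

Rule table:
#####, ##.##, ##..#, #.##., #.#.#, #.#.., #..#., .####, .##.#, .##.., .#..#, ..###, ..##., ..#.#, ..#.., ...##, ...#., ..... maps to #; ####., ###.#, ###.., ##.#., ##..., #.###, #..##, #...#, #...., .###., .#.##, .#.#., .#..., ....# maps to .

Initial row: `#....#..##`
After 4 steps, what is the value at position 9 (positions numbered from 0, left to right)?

step 1: ....###.#.
step 2: .#.##...#.
step 3: ##.##..###
step 4: ..####.###
position 9 holds #

#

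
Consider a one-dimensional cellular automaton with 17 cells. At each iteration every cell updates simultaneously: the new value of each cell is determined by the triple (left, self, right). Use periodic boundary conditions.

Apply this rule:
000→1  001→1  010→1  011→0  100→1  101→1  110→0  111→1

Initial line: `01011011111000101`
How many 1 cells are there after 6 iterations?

13

iteration 1: 11100101110111111
iteration 2: 11011110101011111
iteration 3: 10101101111101111
iteration 4: 01110010111010111
iteration 5: 10101111010111010
iteration 6: 11110110111010111
count of 1: 13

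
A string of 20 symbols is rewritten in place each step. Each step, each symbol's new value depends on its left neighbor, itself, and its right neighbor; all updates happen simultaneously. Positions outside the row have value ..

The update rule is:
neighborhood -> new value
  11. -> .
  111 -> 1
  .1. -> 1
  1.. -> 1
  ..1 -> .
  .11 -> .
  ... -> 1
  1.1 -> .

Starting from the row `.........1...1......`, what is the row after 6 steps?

..11..111..1.......1

11111111.111.1111111
.111111...1...11111.
..1111.11.111..111.1
1..11......1.1..1..1
11...11111.1.11.11.1
..11..111..1.......1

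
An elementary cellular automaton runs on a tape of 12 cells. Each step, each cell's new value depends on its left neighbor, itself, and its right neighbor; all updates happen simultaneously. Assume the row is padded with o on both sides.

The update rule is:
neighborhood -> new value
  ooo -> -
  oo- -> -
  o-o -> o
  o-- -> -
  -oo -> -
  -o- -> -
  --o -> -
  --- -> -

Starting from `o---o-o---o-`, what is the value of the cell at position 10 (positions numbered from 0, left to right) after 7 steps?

step 1: -----o-----o
step 2: ------------
step 3: ------------  (fixed point — unchanged through step 7)
position 10 holds -

-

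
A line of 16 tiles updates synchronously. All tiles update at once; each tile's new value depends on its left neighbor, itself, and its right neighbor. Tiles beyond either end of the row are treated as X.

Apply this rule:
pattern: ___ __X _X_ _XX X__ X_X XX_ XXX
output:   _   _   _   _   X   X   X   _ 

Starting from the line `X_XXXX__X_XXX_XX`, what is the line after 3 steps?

XX___XX__X__XX__
_XX___XX__X__XX_
X_XX___XX__X__XX

X_XX___XX__X__XX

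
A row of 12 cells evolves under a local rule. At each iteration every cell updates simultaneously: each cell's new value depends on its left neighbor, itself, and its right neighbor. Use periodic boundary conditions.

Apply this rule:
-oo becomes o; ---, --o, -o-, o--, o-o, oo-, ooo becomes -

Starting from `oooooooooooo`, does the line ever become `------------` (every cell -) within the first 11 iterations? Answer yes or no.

------------
all cells are - at iteration 1

yes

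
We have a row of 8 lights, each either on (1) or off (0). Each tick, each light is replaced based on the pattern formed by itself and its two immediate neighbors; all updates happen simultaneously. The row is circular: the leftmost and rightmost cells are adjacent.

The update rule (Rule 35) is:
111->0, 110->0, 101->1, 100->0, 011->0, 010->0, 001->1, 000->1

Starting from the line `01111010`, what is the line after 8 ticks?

10000100
00111001
01000010
10011100
00100001
01001110
10010000
00100111

00100111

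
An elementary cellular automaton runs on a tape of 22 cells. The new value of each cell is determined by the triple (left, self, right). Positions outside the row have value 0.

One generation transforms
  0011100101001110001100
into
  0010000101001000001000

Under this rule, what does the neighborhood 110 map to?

At position 4 the neighborhood is 110; the next row has 0 there.

0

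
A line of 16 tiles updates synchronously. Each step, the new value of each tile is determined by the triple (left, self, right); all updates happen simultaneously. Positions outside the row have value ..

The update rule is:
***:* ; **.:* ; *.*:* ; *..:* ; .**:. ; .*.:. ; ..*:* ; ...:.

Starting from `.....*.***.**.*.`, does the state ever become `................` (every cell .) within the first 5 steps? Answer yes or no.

step 1: ....*.*.***.**.*
step 2: ...*.*.*.***.**.
step 3: ..*.*.*.*.***.**
step 4: .*.*.*.*.*.***.*
step 5: *.*.*.*.*.*.***.
step 5 is *.*.*.*.*.*.***., still not uniform .

no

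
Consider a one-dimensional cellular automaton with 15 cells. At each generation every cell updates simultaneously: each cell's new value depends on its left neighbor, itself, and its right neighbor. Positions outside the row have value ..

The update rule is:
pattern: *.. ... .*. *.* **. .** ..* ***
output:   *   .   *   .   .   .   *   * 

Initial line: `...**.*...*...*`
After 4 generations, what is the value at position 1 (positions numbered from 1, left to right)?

*

generation 1: ..*...**.***.**
generation 2: .***.*....*....
generation 3: *.*..**..***...
generation 4: *.***..**.*.*..
position 1 holds *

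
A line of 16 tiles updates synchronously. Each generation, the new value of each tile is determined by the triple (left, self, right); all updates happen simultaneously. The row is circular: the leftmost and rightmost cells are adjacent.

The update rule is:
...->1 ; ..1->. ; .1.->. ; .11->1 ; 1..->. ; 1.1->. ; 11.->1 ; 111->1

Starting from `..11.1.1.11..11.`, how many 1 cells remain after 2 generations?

1.11.....11..11.
..11.111.11..11.
count of 1: 9

9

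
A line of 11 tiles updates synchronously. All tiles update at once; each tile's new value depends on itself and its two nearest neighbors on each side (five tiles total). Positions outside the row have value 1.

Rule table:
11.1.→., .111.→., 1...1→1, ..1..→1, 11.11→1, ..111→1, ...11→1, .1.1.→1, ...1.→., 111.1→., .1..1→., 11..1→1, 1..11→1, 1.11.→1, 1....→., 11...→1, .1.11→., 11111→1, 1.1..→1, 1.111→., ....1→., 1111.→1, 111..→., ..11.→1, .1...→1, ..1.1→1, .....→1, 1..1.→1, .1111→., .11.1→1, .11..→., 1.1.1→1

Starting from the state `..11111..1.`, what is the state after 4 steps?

111.11.111.
11.1111...1
1.1..1.1111
..1.11...11

..1.11...11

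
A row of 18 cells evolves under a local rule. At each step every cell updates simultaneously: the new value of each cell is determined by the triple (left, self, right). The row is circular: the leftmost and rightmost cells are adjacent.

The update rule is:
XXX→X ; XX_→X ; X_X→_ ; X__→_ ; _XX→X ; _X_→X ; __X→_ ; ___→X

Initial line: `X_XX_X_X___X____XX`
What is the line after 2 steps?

X_XX_X_X_X_X_XX_XX
X_XX_X_X_X_X_XX_XX

X_XX_X_X_X_X_XX_XX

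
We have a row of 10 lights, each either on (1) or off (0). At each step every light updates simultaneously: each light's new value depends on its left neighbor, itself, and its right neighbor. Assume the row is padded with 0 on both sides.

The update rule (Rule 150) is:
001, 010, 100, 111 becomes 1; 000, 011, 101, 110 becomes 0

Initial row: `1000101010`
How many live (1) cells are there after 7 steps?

6

1101101011
0000001000
0000011100
0000101010
0001101011
0010001000
0111011100
count of 1: 6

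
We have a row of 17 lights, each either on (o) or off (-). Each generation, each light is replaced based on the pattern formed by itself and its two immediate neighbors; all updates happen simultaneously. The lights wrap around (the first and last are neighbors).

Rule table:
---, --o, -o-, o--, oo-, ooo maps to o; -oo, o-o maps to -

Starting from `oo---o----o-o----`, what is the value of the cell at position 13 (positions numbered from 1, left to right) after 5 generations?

o

-oooooooooo-ooooo
--ooooooooo--oooo
oo-oooooooooo-ooo
oo--ooooooooo--oo
oooo-oooooooooo-o
position 13 holds o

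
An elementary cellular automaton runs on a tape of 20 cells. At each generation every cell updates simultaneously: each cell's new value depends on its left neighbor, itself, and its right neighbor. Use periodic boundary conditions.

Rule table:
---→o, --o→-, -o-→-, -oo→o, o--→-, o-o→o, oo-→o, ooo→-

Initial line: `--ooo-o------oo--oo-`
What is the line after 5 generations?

----o--o-o-oooooo-o-

o-o-oo--oooo-oo--oo-
-o-ooo--o--oooo--ooo
o-oo-o-----o--o--o-o
ooooo--ooo--------oo
----o--o-o-oooooo-o-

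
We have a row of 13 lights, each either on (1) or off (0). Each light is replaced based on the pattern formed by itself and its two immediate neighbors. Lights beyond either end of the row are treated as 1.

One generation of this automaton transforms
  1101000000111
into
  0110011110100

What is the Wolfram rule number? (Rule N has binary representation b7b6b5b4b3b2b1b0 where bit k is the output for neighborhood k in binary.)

105

position 0: 111 → 0  (bit 7 = 0)
position 1: 110 → 1  (bit 6 = 1)
position 2: 101 → 1  (bit 5 = 1)
position 4: 100 → 0  (bit 4 = 0)
position 10: 011 → 1  (bit 3 = 1)
position 3: 010 → 0  (bit 2 = 0)
position 9: 001 → 0  (bit 1 = 0)
position 5: 000 → 1  (bit 0 = 1)
bits b7..b0 = 01101001 = 105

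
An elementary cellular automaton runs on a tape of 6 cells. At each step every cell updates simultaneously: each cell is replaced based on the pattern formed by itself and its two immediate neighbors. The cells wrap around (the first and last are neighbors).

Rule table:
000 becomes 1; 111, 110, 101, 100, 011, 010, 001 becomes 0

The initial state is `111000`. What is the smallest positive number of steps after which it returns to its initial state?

000010
111000

2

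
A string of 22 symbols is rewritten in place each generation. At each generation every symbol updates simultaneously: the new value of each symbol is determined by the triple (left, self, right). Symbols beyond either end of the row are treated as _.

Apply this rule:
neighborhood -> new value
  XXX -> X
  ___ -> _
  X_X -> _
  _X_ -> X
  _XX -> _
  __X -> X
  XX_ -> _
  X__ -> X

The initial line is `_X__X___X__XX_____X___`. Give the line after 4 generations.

X____X_XX__X__XXX_X___

XXXXXX_XXXX__X___XXX__
_XXXX___XX_XXXX_X_X_X_
X_XX_X_X____XX__X_X_XX
X____X_XX__X__XXX_X___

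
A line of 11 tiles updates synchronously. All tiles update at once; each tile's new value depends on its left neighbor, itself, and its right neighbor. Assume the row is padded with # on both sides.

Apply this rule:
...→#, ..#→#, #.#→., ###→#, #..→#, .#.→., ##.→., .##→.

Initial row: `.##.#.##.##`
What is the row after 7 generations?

..........#
##########.
#########..
########.##
#######...#
######.###.
#####...#..

#####...#..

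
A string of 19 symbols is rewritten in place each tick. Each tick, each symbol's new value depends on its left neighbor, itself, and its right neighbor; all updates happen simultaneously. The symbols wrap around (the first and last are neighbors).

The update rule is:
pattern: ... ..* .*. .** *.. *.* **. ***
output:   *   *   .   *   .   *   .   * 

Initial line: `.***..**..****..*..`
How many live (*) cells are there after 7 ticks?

11

tick 1: ***..**..****..*..*
tick 2: **..**..****..*..**
tick 3: *..**..****..*..***
tick 4: ..**..****..*..****
tick 5: .**..****..*..****.
tick 6: **..****..*..****..
tick 7: *..****..*..****..*
count of *: 11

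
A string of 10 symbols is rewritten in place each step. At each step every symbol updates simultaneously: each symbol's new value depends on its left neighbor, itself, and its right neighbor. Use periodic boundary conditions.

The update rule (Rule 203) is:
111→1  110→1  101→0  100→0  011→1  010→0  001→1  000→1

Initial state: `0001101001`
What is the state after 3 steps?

1111101101

0111100010
1111101100
1111101101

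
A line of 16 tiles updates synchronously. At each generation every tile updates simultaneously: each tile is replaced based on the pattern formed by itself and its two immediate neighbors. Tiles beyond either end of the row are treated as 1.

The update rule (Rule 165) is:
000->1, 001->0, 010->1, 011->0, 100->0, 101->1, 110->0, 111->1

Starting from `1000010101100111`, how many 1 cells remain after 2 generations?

generation 1: 0011011110000011
generation 2: 0000101100111001
count of 1: 7

7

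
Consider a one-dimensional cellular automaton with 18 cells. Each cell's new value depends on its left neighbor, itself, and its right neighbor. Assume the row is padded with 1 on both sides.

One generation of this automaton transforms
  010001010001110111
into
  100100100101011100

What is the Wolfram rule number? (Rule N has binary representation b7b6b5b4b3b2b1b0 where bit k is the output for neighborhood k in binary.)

105

position 12: 111 → 0  (bit 7 = 0)
position 13: 110 → 1  (bit 6 = 1)
position 0: 101 → 1  (bit 5 = 1)
position 2: 100 → 0  (bit 4 = 0)
position 11: 011 → 1  (bit 3 = 1)
position 1: 010 → 0  (bit 2 = 0)
position 4: 001 → 0  (bit 1 = 0)
position 3: 000 → 1  (bit 0 = 1)
bits b7..b0 = 01101001 = 105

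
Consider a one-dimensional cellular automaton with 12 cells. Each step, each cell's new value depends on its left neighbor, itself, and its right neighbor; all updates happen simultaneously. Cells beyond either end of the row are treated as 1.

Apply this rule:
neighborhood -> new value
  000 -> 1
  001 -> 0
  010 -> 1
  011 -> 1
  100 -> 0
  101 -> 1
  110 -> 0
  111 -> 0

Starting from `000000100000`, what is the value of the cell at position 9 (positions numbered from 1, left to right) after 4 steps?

1

step 1: 011110101110
step 2: 110001111001
step 3: 000101000001
step 4: 010111011101
position 9 holds 1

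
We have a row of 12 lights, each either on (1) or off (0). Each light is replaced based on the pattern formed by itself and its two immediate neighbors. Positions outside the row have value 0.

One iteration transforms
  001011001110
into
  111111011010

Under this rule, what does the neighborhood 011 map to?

At position 4 the neighborhood is 011; the next row has 1 there.

1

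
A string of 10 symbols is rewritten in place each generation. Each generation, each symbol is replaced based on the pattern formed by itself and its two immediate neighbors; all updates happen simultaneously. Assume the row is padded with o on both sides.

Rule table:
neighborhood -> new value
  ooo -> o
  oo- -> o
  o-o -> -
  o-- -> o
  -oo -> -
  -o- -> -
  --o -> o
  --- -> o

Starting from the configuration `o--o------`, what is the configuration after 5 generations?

generation 1: ooo-oooooo
generation 2: ooo--ooooo
generation 3: ooooo-oooo
generation 4: ooooo--ooo
generation 5: ooooooo-oo

ooooooo-oo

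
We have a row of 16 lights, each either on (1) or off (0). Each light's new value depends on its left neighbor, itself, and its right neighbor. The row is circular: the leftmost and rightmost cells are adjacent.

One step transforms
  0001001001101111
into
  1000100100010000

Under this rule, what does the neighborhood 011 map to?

At position 9 the neighborhood is 011; the next row has 0 there.

0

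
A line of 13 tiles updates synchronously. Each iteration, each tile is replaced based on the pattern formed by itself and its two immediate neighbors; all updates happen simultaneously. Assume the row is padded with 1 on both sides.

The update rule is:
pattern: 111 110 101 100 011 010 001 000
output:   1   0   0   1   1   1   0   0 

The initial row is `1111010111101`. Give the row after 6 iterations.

0101010110101

1110010111001
1101010110101
1001010100101
0101010110101
0101010100101
0101010110101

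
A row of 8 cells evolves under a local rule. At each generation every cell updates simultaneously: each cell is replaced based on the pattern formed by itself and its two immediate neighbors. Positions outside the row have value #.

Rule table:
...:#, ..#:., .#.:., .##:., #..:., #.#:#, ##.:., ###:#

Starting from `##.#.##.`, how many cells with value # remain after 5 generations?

4

#.#.#..#
.#.#....
#.#..##.
.#.....#
#..###..
count of #: 4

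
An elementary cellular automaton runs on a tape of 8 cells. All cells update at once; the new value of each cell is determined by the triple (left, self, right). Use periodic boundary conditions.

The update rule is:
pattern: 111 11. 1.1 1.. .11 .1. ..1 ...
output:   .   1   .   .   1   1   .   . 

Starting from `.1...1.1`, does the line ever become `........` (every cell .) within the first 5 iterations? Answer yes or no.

.1...1.1  (fixed point — unchanged through iteration 5)
iteration 5 is .1...1.1, still not uniform .

no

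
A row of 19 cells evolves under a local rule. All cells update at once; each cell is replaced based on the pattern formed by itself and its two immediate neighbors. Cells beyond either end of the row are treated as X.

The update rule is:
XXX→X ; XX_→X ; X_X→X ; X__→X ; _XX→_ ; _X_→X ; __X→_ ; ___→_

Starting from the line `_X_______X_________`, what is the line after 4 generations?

generation 1: XXX______XX________
generation 2: XXXX______XX_______
generation 3: XXXXX______XX______
generation 4: XXXXXX______XX_____

XXXXXX______XX_____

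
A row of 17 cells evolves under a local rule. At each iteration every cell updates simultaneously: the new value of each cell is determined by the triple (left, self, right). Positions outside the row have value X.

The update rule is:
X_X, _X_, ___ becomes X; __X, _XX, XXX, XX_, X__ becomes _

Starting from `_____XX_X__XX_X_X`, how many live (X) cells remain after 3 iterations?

_XXX___XX____XXX_
X____X____XX____X
__XX_X_XX____XX__
count of X: 7

7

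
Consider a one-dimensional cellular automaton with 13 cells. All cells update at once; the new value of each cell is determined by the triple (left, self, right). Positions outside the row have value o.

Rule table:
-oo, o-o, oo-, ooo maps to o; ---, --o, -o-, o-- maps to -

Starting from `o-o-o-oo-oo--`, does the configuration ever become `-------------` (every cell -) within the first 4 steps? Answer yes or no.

no

oo-o-oooooo--
ooo-ooooooo--
ooooooooooo--
ooooooooooo--
step 4 is ooooooooooo--, still not uniform -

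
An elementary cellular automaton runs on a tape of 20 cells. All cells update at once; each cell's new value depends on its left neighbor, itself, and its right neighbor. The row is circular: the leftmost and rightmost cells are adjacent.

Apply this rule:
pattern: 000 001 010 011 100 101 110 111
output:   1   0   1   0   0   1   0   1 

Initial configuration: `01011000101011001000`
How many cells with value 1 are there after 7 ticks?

10

01100010111100001011
10001011011001101100
10101100100000010000
11110000101111010110
01100110110110111001
10000001001001010001
00111101001001110100
count of 1: 10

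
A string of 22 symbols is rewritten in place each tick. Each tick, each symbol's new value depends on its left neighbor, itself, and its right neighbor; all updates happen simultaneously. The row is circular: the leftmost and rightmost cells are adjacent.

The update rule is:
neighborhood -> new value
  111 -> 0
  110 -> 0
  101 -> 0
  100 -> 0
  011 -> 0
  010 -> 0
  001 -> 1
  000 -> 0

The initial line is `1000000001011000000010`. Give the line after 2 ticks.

0000000010000000000100
0000000100000000001000

0000000100000000001000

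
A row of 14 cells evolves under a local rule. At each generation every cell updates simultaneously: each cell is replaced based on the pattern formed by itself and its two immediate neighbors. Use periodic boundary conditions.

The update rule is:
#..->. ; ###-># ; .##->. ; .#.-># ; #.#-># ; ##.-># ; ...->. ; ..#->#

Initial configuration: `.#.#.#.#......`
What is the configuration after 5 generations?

########......
.#######.....#
#.######....##
##.#####...#.#
###.####..###.

###.####..###.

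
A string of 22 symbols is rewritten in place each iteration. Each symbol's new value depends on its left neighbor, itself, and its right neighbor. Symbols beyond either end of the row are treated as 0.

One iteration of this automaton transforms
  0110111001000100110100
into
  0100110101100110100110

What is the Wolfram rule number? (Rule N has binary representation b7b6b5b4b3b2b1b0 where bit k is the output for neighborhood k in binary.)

156

position 5: 111 → 1  (bit 7 = 1)
position 2: 110 → 0  (bit 6 = 0)
position 3: 101 → 0  (bit 5 = 0)
position 7: 100 → 1  (bit 4 = 1)
position 1: 011 → 1  (bit 3 = 1)
position 9: 010 → 1  (bit 2 = 1)
position 0: 001 → 0  (bit 1 = 0)
position 11: 000 → 0  (bit 0 = 0)
bits b7..b0 = 10011100 = 156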